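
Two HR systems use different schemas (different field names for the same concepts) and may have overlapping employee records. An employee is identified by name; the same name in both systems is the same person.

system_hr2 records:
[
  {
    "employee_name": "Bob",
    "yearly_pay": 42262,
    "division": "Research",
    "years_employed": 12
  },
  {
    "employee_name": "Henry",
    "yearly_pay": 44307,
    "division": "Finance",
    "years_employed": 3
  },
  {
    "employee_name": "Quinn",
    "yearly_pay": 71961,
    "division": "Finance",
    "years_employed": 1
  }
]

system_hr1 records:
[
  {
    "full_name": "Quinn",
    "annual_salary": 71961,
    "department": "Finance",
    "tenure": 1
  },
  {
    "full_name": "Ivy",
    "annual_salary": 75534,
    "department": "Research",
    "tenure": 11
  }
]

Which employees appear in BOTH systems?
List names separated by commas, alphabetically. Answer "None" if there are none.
Quinn

Schema mapping: "employee_name" (system_hr2) = "full_name" (system_hr1) = employee name

Names in system_hr2: ['Bob', 'Henry', 'Quinn']
Names in system_hr1: ['Ivy', 'Quinn']

Intersection: ['Quinn']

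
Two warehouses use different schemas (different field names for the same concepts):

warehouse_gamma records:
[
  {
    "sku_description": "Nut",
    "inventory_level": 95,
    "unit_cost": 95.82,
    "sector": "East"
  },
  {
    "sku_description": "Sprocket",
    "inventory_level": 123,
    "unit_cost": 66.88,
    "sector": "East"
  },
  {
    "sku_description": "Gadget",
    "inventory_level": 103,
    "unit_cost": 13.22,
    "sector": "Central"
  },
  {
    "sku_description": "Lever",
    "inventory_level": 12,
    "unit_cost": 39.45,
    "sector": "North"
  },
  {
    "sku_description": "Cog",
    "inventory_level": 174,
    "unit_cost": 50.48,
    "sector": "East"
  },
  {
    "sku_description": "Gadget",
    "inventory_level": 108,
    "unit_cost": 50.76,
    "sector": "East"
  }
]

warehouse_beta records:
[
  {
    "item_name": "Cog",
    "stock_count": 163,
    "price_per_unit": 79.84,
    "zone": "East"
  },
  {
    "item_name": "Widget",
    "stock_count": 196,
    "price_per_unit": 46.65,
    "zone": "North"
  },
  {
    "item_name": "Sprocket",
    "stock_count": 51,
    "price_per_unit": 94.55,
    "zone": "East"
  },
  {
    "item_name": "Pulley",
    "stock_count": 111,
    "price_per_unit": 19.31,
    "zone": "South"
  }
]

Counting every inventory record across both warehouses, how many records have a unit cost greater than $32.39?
8

Schema mapping: "unit_cost" (warehouse_gamma) = "price_per_unit" (warehouse_beta) = unit cost

Records > $32.39 in warehouse_gamma: 5
Records > $32.39 in warehouse_beta: 3

Total count: 5 + 3 = 8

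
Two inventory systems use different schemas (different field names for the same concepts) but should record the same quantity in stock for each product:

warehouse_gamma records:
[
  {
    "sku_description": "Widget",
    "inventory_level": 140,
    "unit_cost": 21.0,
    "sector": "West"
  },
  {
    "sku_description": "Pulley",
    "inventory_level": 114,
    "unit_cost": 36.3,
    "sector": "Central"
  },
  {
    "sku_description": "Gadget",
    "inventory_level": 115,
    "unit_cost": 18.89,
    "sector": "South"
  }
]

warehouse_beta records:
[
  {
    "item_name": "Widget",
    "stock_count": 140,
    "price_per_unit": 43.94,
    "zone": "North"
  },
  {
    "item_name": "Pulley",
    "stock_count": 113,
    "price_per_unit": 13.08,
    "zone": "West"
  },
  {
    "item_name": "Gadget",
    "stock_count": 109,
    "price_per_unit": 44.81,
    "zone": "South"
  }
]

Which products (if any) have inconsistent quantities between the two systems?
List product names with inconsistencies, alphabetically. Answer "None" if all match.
Gadget, Pulley

Schema mappings:
- "sku_description" (warehouse_gamma) = "item_name" (warehouse_beta) = product name
- "inventory_level" (warehouse_gamma) = "stock_count" (warehouse_beta) = quantity

Comparison:
  Widget: 140 vs 140 - MATCH
  Pulley: 114 vs 113 - MISMATCH
  Gadget: 115 vs 109 - MISMATCH

Products with inconsistencies: Gadget, Pulley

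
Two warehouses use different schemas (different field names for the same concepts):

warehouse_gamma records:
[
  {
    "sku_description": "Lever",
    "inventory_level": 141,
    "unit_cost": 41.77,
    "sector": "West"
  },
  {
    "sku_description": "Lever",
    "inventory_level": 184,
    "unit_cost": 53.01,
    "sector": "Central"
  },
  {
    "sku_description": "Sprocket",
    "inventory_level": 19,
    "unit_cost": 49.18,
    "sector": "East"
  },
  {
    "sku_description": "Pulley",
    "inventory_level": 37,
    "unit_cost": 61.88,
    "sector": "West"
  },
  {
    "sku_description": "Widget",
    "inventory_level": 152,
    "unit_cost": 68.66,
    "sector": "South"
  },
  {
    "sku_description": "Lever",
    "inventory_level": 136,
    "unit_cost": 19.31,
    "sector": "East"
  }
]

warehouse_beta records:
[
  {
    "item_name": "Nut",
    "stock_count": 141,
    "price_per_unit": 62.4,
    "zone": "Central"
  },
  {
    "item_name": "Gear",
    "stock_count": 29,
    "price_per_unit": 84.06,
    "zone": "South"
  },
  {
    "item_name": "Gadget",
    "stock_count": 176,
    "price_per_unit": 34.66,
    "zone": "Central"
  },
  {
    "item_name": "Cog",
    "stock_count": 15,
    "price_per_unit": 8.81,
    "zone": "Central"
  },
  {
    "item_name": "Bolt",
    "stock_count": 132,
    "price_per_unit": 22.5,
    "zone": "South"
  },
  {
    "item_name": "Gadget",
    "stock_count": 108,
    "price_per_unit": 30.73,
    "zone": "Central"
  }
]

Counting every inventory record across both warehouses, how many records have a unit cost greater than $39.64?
7

Schema mapping: "unit_cost" (warehouse_gamma) = "price_per_unit" (warehouse_beta) = unit cost

Records > $39.64 in warehouse_gamma: 5
Records > $39.64 in warehouse_beta: 2

Total count: 5 + 2 = 7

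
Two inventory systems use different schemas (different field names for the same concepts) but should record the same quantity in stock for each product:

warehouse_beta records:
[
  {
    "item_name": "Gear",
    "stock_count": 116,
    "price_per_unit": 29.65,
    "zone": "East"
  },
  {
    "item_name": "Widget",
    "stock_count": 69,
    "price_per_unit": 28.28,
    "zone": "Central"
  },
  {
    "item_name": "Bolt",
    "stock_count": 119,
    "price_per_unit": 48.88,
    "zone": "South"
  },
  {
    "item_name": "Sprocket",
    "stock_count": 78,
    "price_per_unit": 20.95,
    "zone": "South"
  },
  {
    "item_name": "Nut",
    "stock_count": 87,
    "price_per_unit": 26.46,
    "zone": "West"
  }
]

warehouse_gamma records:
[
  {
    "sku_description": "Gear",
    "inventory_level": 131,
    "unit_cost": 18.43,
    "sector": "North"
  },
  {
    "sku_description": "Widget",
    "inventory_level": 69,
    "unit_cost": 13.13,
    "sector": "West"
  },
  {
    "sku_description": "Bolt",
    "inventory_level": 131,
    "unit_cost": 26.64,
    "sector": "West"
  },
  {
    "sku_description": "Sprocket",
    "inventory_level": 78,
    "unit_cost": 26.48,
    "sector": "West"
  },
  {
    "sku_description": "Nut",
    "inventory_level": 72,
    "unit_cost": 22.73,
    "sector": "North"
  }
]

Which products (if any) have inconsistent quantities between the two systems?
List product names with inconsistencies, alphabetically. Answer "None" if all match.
Bolt, Gear, Nut

Schema mappings:
- "item_name" (warehouse_beta) = "sku_description" (warehouse_gamma) = product name
- "stock_count" (warehouse_beta) = "inventory_level" (warehouse_gamma) = quantity

Comparison:
  Gear: 116 vs 131 - MISMATCH
  Widget: 69 vs 69 - MATCH
  Bolt: 119 vs 131 - MISMATCH
  Sprocket: 78 vs 78 - MATCH
  Nut: 87 vs 72 - MISMATCH

Products with inconsistencies: Bolt, Gear, Nut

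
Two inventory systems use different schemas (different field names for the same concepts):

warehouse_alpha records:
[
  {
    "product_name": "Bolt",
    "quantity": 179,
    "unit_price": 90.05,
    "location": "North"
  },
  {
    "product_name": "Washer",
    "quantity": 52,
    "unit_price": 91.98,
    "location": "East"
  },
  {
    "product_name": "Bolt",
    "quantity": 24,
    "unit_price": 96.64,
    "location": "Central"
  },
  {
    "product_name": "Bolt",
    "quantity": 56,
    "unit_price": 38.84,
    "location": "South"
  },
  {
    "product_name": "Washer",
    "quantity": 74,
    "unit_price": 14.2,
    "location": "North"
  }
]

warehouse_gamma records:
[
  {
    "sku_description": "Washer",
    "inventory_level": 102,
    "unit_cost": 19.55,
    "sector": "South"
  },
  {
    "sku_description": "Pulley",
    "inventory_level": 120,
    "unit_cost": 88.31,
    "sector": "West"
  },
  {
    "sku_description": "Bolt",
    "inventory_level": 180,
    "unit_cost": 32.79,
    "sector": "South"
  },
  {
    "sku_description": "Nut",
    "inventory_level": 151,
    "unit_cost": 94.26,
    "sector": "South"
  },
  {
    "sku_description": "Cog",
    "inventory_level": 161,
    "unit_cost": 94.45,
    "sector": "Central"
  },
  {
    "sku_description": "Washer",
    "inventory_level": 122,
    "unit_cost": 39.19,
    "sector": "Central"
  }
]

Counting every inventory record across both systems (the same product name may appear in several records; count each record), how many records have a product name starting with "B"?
4

Schema mapping: "product_name" (warehouse_alpha) = "sku_description" (warehouse_gamma) = product name

Records with product name starting with "B" in warehouse_alpha: 3
Records with product name starting with "B" in warehouse_gamma: 1

Total: 3 + 1 = 4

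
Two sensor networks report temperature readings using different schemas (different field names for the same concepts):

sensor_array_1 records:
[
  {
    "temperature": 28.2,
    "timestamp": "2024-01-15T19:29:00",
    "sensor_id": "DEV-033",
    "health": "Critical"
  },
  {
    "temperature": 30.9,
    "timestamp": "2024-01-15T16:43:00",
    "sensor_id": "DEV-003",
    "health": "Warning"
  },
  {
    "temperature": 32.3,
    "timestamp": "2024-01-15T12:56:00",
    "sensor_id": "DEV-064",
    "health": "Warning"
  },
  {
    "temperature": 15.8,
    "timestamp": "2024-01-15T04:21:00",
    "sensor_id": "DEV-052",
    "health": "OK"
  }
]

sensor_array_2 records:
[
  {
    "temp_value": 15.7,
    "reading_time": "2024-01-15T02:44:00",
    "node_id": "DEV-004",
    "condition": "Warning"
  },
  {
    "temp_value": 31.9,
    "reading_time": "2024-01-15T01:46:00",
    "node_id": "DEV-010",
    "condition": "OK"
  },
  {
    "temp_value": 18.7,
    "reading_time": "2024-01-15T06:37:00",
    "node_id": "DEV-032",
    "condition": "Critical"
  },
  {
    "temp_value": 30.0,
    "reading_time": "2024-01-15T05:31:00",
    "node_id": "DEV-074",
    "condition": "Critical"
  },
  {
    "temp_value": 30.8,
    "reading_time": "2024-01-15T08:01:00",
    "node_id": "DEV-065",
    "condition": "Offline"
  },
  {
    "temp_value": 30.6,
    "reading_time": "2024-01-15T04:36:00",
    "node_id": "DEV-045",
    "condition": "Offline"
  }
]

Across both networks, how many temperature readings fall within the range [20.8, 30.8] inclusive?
4

Schema mapping: "temperature" (sensor_array_1) = "temp_value" (sensor_array_2) = temperature

Readings in [20.8, 30.8] from sensor_array_1: 1
Readings in [20.8, 30.8] from sensor_array_2: 3

Total count: 1 + 3 = 4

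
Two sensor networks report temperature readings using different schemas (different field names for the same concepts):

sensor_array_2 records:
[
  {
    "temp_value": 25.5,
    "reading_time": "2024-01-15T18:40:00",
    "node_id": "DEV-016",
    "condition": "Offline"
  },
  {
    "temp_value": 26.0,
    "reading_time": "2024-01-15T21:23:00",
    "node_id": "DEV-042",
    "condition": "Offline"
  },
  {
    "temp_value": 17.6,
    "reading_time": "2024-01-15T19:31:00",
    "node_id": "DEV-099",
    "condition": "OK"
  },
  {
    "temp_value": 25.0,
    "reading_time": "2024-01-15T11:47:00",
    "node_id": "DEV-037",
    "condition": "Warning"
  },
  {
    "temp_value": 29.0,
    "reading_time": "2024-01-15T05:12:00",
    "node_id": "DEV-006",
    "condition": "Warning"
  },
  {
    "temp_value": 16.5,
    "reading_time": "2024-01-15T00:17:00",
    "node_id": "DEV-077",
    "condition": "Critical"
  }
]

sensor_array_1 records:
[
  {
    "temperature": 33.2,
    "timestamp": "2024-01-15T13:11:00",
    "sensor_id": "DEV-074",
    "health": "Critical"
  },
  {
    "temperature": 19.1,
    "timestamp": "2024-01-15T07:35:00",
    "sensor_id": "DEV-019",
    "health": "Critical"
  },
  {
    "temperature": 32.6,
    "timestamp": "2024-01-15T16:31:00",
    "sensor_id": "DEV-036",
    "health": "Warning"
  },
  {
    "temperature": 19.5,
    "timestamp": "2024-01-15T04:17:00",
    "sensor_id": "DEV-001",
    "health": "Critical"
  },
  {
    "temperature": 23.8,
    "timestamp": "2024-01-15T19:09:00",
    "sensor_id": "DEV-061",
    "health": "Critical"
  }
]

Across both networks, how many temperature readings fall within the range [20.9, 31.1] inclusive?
5

Schema mapping: "temp_value" (sensor_array_2) = "temperature" (sensor_array_1) = temperature

Readings in [20.9, 31.1] from sensor_array_2: 4
Readings in [20.9, 31.1] from sensor_array_1: 1

Total count: 4 + 1 = 5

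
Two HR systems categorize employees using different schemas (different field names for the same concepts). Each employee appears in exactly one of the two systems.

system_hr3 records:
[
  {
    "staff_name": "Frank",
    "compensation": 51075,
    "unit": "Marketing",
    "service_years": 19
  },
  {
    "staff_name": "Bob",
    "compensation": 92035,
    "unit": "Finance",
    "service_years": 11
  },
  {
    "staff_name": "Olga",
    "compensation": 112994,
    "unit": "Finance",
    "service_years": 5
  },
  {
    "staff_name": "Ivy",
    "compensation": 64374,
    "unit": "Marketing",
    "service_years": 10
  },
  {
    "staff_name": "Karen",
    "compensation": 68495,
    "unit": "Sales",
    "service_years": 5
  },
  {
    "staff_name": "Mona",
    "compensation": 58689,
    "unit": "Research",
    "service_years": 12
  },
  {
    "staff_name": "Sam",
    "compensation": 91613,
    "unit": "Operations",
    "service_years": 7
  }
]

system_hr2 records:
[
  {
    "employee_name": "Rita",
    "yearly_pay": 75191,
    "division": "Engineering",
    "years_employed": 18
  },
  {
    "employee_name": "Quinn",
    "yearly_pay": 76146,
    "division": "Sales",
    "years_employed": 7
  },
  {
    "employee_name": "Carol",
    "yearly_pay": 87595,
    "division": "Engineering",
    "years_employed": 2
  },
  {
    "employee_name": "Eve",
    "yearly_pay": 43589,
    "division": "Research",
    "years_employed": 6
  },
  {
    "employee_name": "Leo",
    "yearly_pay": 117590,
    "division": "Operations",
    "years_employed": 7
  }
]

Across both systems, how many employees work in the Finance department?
2

Schema mapping: "unit" (system_hr3) = "division" (system_hr2) = department

Finance employees in system_hr3: 2
Finance employees in system_hr2: 0

Total in Finance: 2 + 0 = 2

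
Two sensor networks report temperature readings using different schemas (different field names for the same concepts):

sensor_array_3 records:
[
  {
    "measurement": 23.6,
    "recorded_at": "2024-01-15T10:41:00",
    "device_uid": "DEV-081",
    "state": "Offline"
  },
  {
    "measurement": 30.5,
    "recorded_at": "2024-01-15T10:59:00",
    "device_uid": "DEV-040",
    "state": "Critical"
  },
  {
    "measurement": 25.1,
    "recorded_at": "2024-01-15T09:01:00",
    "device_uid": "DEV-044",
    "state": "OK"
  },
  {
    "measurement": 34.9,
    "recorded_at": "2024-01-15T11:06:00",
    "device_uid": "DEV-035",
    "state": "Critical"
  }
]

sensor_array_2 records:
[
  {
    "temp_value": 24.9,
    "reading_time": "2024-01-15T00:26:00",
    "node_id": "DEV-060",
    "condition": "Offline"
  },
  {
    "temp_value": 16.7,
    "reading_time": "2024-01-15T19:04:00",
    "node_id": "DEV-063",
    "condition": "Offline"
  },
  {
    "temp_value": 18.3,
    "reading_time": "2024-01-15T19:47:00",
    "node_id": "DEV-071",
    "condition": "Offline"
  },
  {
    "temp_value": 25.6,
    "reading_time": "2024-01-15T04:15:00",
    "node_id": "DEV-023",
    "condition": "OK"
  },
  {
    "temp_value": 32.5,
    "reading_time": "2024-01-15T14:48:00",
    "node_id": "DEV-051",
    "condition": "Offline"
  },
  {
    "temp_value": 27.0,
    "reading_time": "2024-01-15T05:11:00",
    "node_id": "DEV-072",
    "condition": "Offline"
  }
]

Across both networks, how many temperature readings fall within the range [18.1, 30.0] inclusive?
6

Schema mapping: "measurement" (sensor_array_3) = "temp_value" (sensor_array_2) = temperature

Readings in [18.1, 30.0] from sensor_array_3: 2
Readings in [18.1, 30.0] from sensor_array_2: 4

Total count: 2 + 4 = 6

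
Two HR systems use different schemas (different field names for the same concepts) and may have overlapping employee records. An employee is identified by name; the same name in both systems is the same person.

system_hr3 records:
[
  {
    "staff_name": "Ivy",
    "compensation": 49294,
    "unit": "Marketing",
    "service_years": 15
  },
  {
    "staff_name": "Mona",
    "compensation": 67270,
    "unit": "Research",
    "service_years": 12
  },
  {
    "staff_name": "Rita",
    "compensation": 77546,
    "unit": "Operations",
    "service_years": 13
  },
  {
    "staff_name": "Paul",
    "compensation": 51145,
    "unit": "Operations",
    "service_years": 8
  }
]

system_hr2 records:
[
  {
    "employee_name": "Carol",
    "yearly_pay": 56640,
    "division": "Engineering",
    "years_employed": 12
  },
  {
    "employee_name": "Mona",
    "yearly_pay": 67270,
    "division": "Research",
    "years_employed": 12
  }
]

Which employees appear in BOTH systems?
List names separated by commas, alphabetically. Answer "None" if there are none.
Mona

Schema mapping: "staff_name" (system_hr3) = "employee_name" (system_hr2) = employee name

Names in system_hr3: ['Ivy', 'Mona', 'Paul', 'Rita']
Names in system_hr2: ['Carol', 'Mona']

Intersection: ['Mona']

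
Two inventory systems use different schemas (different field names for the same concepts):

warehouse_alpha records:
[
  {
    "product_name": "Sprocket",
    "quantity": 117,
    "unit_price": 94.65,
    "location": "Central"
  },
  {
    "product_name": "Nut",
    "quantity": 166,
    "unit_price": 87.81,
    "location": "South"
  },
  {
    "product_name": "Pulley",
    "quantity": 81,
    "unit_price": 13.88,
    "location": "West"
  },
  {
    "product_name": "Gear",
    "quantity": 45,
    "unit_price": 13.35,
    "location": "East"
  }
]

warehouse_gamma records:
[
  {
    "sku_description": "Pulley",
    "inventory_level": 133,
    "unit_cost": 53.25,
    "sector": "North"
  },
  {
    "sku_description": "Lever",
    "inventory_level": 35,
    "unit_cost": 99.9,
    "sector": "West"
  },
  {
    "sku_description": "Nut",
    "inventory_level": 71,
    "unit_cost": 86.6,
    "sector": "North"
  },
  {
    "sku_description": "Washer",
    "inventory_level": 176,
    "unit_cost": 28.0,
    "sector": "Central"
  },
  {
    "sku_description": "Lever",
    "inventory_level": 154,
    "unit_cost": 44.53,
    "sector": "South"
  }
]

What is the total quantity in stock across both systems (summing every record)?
978

To reconcile these schemas, identify the field holding the quantity in stock in each system:
1. In warehouse_alpha it is "quantity"
2. In warehouse_gamma it is "inventory_level"

From warehouse_alpha: 117 + 166 + 81 + 45 = 409
From warehouse_gamma: 133 + 35 + 71 + 176 + 154 = 569

Total: 409 + 569 = 978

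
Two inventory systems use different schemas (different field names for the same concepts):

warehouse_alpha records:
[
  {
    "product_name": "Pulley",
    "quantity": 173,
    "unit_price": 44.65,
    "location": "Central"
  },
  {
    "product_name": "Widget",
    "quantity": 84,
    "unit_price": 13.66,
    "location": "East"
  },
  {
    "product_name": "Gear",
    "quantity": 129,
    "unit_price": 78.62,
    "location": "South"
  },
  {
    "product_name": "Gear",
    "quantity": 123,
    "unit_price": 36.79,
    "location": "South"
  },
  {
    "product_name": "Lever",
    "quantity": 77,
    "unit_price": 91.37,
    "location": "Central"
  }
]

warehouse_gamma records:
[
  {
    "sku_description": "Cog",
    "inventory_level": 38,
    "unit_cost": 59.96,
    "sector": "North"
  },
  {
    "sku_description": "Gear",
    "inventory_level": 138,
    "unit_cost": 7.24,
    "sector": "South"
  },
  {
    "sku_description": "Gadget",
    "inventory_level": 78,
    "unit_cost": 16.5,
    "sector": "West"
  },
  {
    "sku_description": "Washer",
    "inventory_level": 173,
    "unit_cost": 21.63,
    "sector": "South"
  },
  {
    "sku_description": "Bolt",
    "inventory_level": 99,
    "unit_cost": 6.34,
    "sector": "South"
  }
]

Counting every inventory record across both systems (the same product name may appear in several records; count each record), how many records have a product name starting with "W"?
2

Schema mapping: "product_name" (warehouse_alpha) = "sku_description" (warehouse_gamma) = product name

Records with product name starting with "W" in warehouse_alpha: 1
Records with product name starting with "W" in warehouse_gamma: 1

Total: 1 + 1 = 2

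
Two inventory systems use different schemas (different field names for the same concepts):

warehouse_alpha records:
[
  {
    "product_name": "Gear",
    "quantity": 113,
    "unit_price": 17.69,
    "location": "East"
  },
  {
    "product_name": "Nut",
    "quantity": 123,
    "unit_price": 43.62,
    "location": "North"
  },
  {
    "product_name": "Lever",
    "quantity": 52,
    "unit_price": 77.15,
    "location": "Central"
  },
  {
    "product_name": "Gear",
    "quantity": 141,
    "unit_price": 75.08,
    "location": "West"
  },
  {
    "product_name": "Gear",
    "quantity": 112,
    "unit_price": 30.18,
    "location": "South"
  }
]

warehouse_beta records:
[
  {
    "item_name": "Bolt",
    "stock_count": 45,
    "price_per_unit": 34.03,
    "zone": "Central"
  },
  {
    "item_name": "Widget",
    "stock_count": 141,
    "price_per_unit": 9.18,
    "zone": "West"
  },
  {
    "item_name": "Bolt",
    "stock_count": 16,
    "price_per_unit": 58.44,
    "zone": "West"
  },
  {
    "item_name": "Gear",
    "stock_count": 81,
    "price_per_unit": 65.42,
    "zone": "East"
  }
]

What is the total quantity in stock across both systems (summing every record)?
824

To reconcile these schemas, identify the field holding the quantity in stock in each system:
1. In warehouse_alpha it is "quantity"
2. In warehouse_beta it is "stock_count"

From warehouse_alpha: 113 + 123 + 52 + 141 + 112 = 541
From warehouse_beta: 45 + 141 + 16 + 81 = 283

Total: 541 + 283 = 824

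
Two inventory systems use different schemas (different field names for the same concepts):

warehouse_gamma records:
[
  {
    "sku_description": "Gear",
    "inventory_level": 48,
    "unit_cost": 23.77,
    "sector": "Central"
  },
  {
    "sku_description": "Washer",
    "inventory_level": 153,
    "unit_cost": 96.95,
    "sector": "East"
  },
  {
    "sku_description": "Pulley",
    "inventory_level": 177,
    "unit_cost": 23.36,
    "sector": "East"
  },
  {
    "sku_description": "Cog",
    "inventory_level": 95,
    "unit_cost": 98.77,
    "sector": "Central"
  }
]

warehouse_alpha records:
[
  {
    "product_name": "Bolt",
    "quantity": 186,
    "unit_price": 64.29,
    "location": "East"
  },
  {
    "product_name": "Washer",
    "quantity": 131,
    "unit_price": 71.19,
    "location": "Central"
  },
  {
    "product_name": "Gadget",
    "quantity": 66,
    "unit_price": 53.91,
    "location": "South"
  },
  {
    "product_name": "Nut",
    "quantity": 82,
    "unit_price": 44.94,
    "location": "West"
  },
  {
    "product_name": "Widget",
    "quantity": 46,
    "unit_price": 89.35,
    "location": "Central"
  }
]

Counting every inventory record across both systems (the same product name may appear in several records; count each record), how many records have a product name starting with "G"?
2

Schema mapping: "sku_description" (warehouse_gamma) = "product_name" (warehouse_alpha) = product name

Records with product name starting with "G" in warehouse_gamma: 1
Records with product name starting with "G" in warehouse_alpha: 1

Total: 1 + 1 = 2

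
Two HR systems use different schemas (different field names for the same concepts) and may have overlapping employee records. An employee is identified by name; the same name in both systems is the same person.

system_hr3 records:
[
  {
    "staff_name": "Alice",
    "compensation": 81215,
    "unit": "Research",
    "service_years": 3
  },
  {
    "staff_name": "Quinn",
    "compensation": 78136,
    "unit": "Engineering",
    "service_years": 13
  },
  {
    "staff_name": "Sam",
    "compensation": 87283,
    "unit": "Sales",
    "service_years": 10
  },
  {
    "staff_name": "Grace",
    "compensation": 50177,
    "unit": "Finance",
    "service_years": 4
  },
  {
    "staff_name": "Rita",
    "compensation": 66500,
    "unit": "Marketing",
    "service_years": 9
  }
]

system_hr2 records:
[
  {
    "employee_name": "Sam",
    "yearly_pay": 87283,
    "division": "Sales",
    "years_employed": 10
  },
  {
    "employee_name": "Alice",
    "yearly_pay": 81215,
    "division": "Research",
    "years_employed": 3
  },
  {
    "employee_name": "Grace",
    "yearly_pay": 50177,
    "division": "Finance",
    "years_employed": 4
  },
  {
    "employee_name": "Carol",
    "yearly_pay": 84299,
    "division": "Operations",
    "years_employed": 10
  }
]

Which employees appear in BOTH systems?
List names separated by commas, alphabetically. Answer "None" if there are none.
Alice, Grace, Sam

Schema mapping: "staff_name" (system_hr3) = "employee_name" (system_hr2) = employee name

Names in system_hr3: ['Alice', 'Grace', 'Quinn', 'Rita', 'Sam']
Names in system_hr2: ['Alice', 'Carol', 'Grace', 'Sam']

Intersection: ['Alice', 'Grace', 'Sam']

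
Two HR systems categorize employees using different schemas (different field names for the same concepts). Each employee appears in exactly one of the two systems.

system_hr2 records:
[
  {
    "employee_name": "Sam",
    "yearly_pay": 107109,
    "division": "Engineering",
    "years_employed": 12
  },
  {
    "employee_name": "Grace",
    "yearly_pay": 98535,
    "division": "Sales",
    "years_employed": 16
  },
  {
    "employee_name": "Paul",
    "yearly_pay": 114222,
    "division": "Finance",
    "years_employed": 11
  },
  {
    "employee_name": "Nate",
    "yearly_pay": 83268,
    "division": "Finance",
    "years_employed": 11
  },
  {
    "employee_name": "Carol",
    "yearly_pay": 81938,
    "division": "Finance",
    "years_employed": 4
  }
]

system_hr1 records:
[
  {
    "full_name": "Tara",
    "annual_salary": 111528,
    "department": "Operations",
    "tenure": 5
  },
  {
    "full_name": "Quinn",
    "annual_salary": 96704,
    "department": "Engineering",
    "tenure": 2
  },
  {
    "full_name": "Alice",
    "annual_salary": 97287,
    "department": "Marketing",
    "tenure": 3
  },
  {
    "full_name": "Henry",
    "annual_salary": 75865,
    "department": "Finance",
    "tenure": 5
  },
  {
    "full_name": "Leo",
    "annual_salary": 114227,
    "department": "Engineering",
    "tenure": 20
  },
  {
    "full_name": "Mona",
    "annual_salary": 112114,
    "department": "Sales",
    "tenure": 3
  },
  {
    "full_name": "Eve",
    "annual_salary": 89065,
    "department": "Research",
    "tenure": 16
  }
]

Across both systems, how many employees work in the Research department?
1

Schema mapping: "division" (system_hr2) = "department" (system_hr1) = department

Research employees in system_hr2: 0
Research employees in system_hr1: 1

Total in Research: 0 + 1 = 1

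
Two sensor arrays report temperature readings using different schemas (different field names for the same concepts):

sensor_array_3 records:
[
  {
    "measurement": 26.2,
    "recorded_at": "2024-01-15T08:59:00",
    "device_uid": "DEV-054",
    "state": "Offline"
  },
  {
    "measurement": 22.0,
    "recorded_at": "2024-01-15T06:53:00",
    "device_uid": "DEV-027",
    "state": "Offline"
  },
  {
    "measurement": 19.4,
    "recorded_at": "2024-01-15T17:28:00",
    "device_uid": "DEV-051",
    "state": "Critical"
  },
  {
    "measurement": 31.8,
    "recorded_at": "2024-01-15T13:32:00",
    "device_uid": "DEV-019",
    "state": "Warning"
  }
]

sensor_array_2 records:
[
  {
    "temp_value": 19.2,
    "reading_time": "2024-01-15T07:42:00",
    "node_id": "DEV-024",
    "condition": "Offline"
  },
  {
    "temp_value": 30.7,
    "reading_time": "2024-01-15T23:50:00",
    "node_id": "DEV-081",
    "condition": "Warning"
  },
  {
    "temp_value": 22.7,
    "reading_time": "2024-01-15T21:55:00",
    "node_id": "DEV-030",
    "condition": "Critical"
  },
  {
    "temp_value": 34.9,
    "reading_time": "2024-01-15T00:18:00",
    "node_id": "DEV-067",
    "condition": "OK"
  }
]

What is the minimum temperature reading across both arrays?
19.2

Schema mapping: "measurement" (sensor_array_3) = "temp_value" (sensor_array_2) = temperature reading

Minimum in sensor_array_3: 19.4
Minimum in sensor_array_2: 19.2

Overall minimum: min(19.4, 19.2) = 19.2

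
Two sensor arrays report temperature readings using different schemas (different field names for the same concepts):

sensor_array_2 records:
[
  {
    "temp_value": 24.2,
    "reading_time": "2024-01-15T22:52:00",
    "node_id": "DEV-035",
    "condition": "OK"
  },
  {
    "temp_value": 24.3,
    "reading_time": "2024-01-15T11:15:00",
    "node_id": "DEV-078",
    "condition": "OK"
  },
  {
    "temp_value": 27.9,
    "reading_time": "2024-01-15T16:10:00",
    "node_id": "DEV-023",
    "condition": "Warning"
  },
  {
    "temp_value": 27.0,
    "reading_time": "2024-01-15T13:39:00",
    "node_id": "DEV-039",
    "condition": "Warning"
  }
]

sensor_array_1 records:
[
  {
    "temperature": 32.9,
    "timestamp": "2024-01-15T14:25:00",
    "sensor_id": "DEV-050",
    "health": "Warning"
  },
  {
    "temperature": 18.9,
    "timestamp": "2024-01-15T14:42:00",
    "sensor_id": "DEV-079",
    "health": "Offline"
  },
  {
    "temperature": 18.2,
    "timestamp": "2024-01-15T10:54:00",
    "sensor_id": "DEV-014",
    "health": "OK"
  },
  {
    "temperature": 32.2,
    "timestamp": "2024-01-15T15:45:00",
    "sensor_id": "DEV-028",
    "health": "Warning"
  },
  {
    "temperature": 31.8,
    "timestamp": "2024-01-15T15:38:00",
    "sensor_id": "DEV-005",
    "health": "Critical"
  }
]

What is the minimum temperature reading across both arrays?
18.2

Schema mapping: "temp_value" (sensor_array_2) = "temperature" (sensor_array_1) = temperature reading

Minimum in sensor_array_2: 24.2
Minimum in sensor_array_1: 18.2

Overall minimum: min(24.2, 18.2) = 18.2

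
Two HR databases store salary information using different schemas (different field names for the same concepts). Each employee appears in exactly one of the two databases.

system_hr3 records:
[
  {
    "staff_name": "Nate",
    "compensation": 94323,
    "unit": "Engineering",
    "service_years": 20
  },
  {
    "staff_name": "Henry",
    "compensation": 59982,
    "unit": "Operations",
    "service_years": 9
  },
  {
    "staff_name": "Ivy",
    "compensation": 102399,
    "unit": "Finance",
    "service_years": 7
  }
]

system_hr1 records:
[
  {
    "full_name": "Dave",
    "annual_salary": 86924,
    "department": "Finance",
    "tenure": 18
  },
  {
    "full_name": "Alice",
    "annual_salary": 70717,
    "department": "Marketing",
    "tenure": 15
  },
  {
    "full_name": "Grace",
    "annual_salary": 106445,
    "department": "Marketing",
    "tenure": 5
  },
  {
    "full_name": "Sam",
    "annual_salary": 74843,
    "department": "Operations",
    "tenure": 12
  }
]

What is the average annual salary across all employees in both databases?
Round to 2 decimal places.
85090.43

Schema mapping: "compensation" (system_hr3) = "annual_salary" (system_hr1) = annual salary

All salaries: [94323, 59982, 102399, 86924, 70717, 106445, 74843]
Sum: 595633
Count: 7
Average: 595633 / 7 = 85090.43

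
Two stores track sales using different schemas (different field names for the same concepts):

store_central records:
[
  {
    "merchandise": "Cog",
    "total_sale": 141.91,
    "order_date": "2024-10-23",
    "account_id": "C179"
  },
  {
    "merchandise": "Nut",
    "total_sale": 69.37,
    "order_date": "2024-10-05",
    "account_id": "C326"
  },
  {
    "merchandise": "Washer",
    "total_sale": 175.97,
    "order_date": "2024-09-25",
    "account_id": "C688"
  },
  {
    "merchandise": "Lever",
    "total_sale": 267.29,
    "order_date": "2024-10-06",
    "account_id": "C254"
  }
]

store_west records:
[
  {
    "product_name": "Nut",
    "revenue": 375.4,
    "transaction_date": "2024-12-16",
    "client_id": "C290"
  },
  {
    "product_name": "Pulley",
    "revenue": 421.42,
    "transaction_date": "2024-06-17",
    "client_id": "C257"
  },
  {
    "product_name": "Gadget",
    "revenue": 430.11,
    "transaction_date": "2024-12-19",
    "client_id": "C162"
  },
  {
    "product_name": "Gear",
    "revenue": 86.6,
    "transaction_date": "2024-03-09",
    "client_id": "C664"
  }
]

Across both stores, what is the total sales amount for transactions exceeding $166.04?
1670.19

Schema mapping: "total_sale" (store_central) = "revenue" (store_west) = sale amount

Sum of sales > $166.04 in store_central: 443.26
Sum of sales > $166.04 in store_west: 1226.93

Total: 443.26 + 1226.93 = 1670.19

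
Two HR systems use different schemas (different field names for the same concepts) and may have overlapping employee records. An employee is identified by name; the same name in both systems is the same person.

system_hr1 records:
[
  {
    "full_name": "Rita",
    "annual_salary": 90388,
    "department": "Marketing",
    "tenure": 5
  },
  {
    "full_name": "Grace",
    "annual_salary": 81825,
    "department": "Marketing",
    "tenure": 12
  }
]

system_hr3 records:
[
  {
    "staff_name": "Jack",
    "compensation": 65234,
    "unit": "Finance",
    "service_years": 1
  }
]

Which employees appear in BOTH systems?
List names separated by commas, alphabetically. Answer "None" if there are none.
None

Schema mapping: "full_name" (system_hr1) = "staff_name" (system_hr3) = employee name

Names in system_hr1: ['Grace', 'Rita']
Names in system_hr3: ['Jack']

Intersection: None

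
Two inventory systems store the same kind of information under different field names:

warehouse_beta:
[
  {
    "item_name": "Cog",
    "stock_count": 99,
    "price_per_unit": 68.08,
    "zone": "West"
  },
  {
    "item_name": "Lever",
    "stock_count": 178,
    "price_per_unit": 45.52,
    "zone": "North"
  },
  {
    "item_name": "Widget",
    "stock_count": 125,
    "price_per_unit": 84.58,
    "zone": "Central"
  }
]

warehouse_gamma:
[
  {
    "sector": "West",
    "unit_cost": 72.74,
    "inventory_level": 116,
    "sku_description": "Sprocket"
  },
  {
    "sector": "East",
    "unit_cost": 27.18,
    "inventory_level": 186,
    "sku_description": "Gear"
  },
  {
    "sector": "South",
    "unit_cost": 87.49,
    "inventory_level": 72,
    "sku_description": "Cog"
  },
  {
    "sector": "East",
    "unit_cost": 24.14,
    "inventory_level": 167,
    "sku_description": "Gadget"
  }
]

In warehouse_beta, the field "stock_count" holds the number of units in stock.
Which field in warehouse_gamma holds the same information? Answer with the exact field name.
inventory_level

In warehouse_beta, "stock_count" holds the number of units in stock.
The fields in warehouse_gamma are: "sector", "unit_cost", "inventory_level", "sku_description".
"inventory_level" is the match: the name refers to the same concept and its values are whole-number counts (e.g. 116, 186).
The other fields ("sector", "unit_cost", "sku_description") hold different kinds of data.

So "stock_count" in warehouse_beta corresponds to "inventory_level" in warehouse_gamma.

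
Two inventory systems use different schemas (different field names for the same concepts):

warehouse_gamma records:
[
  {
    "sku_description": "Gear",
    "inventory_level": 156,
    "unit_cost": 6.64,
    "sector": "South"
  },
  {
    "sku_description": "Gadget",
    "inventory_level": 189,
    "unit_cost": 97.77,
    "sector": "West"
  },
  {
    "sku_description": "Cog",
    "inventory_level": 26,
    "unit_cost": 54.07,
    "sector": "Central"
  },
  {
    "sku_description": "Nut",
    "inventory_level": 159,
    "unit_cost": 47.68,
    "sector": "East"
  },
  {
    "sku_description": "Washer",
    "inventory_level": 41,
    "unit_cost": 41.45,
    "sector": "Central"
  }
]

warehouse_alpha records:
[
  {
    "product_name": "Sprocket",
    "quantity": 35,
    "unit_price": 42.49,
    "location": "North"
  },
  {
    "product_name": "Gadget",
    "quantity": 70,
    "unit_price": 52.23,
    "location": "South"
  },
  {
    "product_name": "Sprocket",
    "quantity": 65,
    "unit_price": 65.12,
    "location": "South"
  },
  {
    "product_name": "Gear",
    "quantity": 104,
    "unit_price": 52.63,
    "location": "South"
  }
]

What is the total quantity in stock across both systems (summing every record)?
845

To reconcile these schemas, identify the field holding the quantity in stock in each system:
1. In warehouse_gamma it is "inventory_level"
2. In warehouse_alpha it is "quantity"

From warehouse_gamma: 156 + 189 + 26 + 159 + 41 = 571
From warehouse_alpha: 35 + 70 + 65 + 104 = 274

Total: 571 + 274 = 845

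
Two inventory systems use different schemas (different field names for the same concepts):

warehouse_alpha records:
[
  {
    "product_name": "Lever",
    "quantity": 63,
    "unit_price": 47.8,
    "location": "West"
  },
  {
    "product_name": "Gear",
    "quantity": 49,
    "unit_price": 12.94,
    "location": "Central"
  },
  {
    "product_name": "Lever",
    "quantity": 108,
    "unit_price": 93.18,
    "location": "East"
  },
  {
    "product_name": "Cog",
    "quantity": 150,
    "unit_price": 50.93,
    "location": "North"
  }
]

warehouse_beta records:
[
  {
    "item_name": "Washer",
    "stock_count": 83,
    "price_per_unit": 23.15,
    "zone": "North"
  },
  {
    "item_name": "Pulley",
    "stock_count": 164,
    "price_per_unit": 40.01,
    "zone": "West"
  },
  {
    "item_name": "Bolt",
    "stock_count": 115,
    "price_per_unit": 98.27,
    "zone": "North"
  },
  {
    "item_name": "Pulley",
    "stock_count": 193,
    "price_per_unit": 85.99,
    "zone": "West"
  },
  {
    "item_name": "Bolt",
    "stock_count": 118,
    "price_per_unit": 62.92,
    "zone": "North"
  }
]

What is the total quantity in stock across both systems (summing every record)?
1043

To reconcile these schemas, identify the field holding the quantity in stock in each system:
1. In warehouse_alpha it is "quantity"
2. In warehouse_beta it is "stock_count"

From warehouse_alpha: 63 + 49 + 108 + 150 = 370
From warehouse_beta: 83 + 164 + 115 + 193 + 118 = 673

Total: 370 + 673 = 1043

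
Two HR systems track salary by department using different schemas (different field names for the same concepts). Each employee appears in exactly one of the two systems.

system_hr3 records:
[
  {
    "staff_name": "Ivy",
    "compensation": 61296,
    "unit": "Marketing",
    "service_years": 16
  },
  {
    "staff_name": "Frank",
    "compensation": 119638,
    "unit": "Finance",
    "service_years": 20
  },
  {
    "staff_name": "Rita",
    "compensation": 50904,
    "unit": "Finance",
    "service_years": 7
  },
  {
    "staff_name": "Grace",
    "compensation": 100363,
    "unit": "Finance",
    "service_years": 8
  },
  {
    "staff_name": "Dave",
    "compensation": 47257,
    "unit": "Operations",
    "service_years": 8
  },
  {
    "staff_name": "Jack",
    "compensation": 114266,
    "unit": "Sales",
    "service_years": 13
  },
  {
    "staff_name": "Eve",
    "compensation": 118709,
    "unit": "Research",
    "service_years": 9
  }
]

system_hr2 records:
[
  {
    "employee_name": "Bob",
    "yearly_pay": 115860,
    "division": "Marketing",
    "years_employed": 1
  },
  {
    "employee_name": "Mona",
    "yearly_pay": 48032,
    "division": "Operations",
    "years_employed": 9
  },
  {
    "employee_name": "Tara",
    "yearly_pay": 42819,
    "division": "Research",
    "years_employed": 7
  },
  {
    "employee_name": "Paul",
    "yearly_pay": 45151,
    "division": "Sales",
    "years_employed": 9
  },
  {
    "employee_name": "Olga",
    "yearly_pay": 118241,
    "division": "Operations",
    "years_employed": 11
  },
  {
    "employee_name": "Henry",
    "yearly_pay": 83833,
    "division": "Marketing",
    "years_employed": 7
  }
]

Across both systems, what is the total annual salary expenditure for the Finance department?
270905

Schema mappings:
- "unit" (system_hr3) = "division" (system_hr2) = department
- "compensation" (system_hr3) = "yearly_pay" (system_hr2) = salary

Finance salaries from system_hr3: 270905
Finance salaries from system_hr2: 0

Total: 270905 + 0 = 270905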